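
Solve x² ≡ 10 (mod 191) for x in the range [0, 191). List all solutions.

Since 191 ≡ 3 (mod 4), a square root of 10 is 10^((191+1)/4) = 10^48 mod 191.
Repeated squaring: 10^2≡100, 10^4≡68, 10^8≡40, 10^16≡72, 10^32≡27 (mod 191).
10^48 = 10^(32+16) ≡ 34 (mod 191).
Check: 34² = 1156 ≡ 10 (mod 191). The two roots are 34 and 157.

34, 157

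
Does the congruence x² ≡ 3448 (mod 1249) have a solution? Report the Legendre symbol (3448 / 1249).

-1

First reduce: 3448 ≡ 950 (mod 1249).
Pull out 2: since 1249 ≡ 1 (mod 8), (2/1249) = +1.
Reciprocity: 475 ≡ 3 and 1249 ≡ 1 (mod 4), so (475/1249) = +(1249/475).
Reduce top mod 475: now compute (299/475).
Reciprocity: 299 ≡ 3 and 475 ≡ 3 (mod 4), so (299/475) = −(475/299).
Reduce top mod 299: now compute (176/299).
Pull out 2^4: since 299 ≡ 3 (mod 8), (2/299) = -1, so (2/299)^4 = +1.
Reciprocity: 11 ≡ 3 and 299 ≡ 3 (mod 4), so (11/299) = −(299/11).
Reduce top mod 11: now compute (2/11).
Pull out 2: since 11 ≡ 3 (mod 8), (2/11) = -1.
Reached (1/11) = 1. Collecting the sign flips along the way, the symbol is -1.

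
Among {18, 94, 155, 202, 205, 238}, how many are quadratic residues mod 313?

4

(18/313) = +1 → QR.
(94/313) = -1 → non-residue.
(155/313) = +1 → QR.
(202/313) = -1 → non-residue.
(205/313) = +1 → QR.
(238/313) = +1 → QR.
Total quadratic residues among the 6: 4.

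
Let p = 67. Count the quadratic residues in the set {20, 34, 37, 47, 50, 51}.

(20/67) = -1 → non-residue.
(34/67) = -1 → non-residue.
(37/67) = +1 → QR.
(47/67) = +1 → QR.
(50/67) = -1 → non-residue.
(51/67) = -1 → non-residue.
Total quadratic residues among the 6: 2.

2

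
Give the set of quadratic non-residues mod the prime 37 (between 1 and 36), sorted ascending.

Square k = 1,…,18 (k and 37−k give the same square):
1²=1, 2²=4, 3²=9, 4²=16, 5²=25, 6²=36, 7²≡12, 8²≡27, 9²≡7, 10²≡26, 11²≡10, 12²≡33, 13²≡21, 14²≡11, 15²≡3, 16²≡34, 17²≡30, 18²≡28 (mod 37).
The residues are {1, 3, 4, 7, 9, 10, 11, 12, 16, 21, 25, 26, 27, 28, 30, 33, 34, 36}; the non-residues are the remaining 18 nonzero classes.

2, 5, 6, 8, 13, 14, 15, 17, 18, 19, 20, 22, 23, 24, 29, 31, 32, 35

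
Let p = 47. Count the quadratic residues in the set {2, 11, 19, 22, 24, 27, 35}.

(2/47) = +1 → QR.
(11/47) = -1 → non-residue.
(19/47) = -1 → non-residue.
(22/47) = -1 → non-residue.
(24/47) = +1 → QR.
(27/47) = +1 → QR.
(35/47) = -1 → non-residue.
Total quadratic residues among the 7: 3.

3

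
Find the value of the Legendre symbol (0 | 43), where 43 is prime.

Top reduces to 0: gcd > 1, so the symbol is 0.

0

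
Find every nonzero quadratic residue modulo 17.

1, 2, 4, 8, 9, 13, 15, 16

Square k = 1,…,8 (k and 17−k give the same square):
1²=1, 2²=4, 3²=9, 4²=16, 5²≡8, 6²≡2, 7²≡15, 8²≡13 (mod 17).
So the quadratic residues mod 17 are {1, 2, 4, 8, 9, 13, 15, 16}.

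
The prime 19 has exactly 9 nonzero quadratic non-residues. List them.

2 3 8 10 12 13 14 15 18

Square k = 1,…,9 (k and 19−k give the same square):
1²=1, 2²=4, 3²=9, 4²=16, 5²≡6, 6²≡17, 7²≡11, 8²≡7, 9²≡5 (mod 19).
The residues are {1, 4, 5, 6, 7, 9, 11, 16, 17}; the non-residues are the remaining 9 nonzero classes.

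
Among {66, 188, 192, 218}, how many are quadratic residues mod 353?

2

(66/353) = -1 → non-residue.
(188/353) = +1 → QR.
(192/353) = -1 → non-residue.
(218/353) = +1 → QR.
Total quadratic residues among the 4: 2.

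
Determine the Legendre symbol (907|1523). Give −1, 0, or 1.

1

Reciprocity: 907 ≡ 3 and 1523 ≡ 3 (mod 4), so (907/1523) = −(1523/907).
Reduce top mod 907: now compute (616/907).
Pull out 2^3: since 907 ≡ 3 (mod 8), (2/907) = -1, so (2/907)^3 = -1.
Reciprocity: 77 ≡ 1 and 907 ≡ 3 (mod 4), so (77/907) = +(907/77).
Reduce top mod 77: now compute (60/77).
Pull out 2^2: since 77 ≡ 5 (mod 8), (2/77) = -1, so (2/77)^2 = +1.
Reciprocity: 15 ≡ 3 and 77 ≡ 1 (mod 4), so (15/77) = +(77/15).
Reduce top mod 15: now compute (2/15).
Pull out 2: since 15 ≡ 7 (mod 8), (2/15) = +1.
Reached (1/15) = 1. Collecting the sign flips along the way, the symbol is +1.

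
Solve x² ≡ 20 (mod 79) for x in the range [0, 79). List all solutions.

Since 79 ≡ 3 (mod 4), a square root of 20 is 20^((79+1)/4) = 20^20 mod 79.
Repeated squaring: 20^2≡5, 20^4≡25, 20^8≡72, 20^16≡49 (mod 79).
20^20 = 20^(16+4) ≡ 40 (mod 79).
Check: 40² = 1600 ≡ 20 (mod 79). The two roots are 39 and 40.

39, 40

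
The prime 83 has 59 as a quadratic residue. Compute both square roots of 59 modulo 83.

15, 68

Since 83 ≡ 3 (mod 4), a square root of 59 is 59^((83+1)/4) = 59^21 mod 83.
Repeated squaring: 59^2≡78, 59^4≡25, 59^8≡44, 59^16≡27 (mod 83).
59^21 = 59^(16+4+1) ≡ 68 (mod 83).
Check: 68² = 4624 ≡ 59 (mod 83). The two roots are 15 and 68.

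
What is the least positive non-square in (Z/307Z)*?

(2/307) = −1, so 2 is the smallest positive non-residue mod 307.

2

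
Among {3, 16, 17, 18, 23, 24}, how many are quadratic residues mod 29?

(3/29) = -1 → non-residue.
(16/29) = +1 → QR.
(17/29) = -1 → non-residue.
(18/29) = -1 → non-residue.
(23/29) = +1 → QR.
(24/29) = +1 → QR.
Total quadratic residues among the 6: 3.

3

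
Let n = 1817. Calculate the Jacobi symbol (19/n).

Reciprocity: 19 ≡ 3 and 1817 ≡ 1 (mod 4), so (19/1817) = +(1817/19).
Reduce top mod 19: now compute (12/19).
Pull out 2^2: since 19 ≡ 3 (mod 8), (2/19) = -1, so (2/19)^2 = +1.
Reciprocity: 3 ≡ 3 and 19 ≡ 3 (mod 4), so (3/19) = −(19/3).
Reduce top mod 3: now compute (1/3).
Reached (1/3) = 1. Collecting the sign flips along the way, the symbol is -1.

-1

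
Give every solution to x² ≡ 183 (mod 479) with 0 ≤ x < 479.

83, 396

Since 479 ≡ 3 (mod 4), a square root of 183 is 183^((479+1)/4) = 183^120 mod 479.
Repeated squaring: 183^2≡438, 183^4≡244, 183^8≡140, 183^16≡440, 183^32≡84, 183^64≡350 (mod 479).
183^120 = 183^(64+32+16+8) ≡ 396 (mod 479).
Check: 396² = 156816 ≡ 183 (mod 479). The two roots are 83 and 396.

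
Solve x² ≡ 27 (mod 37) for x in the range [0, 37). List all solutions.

37 ≡ 1 (mod 4), so we find a root by search.
Trying successive values, 8² = 64 ≡ 27 (mod 37). The other root is 37 − 8 = 29.

8, 29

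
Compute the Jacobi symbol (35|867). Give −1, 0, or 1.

Reciprocity: 35 ≡ 3 and 867 ≡ 3 (mod 4), so (35/867) = −(867/35).
Reduce top mod 35: now compute (27/35).
Reciprocity: 27 ≡ 3 and 35 ≡ 3 (mod 4), so (27/35) = −(35/27).
Reduce top mod 27: now compute (8/27).
Pull out 2^3: since 27 ≡ 3 (mod 8), (2/27) = -1, so (2/27)^3 = -1.
Reached (1/27) = 1. Collecting the sign flips along the way, the symbol is -1.

-1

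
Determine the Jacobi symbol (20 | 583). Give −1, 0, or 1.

Pull out 2^2: since 583 ≡ 7 (mod 8), (2/583) = +1, so (2/583)^2 = +1.
Reciprocity: 5 ≡ 1 and 583 ≡ 3 (mod 4), so (5/583) = +(583/5).
Reduce top mod 5: now compute (3/5).
Reciprocity: 3 ≡ 3 and 5 ≡ 1 (mod 4), so (3/5) = +(5/3).
Reduce top mod 3: now compute (2/3).
Pull out 2: since 3 ≡ 3 (mod 8), (2/3) = -1.
Reached (1/3) = 1. Collecting the sign flips along the way, the symbol is -1.

-1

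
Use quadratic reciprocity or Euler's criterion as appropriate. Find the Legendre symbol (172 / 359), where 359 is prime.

-1

Euler's criterion: (172/359) ≡ 172^179 (mod 359).
172^2 ≡ 146 (mod 359)
172^4 ≡ 135 (mod 359)
172^8 ≡ 275 (mod 359)
172^16 ≡ 235 (mod 359)
172^32 ≡ 298 (mod 359)
172^64 ≡ 131 (mod 359)
172^128 ≡ 288 (mod 359)
172^179 = 172^(128+32+16+2+1) ≡ 358 (mod 359).
Result is 358 ≡ −1, so (172/359) = −1.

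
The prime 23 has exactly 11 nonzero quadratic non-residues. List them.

Square k = 1,…,11 (k and 23−k give the same square):
1²=1, 2²=4, 3²=9, 4²=16, 5²≡2, 6²≡13, 7²≡3, 8²≡18, 9²≡12, 10²≡8, 11²≡6 (mod 23).
The residues are {1, 2, 3, 4, 6, 8, 9, 12, 13, 16, 18}; the non-residues are the remaining 11 nonzero classes.

5,7,10,11,14,15,17,19,20,21,22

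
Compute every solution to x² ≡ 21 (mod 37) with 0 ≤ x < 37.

37 ≡ 1 (mod 4), so we find a root by search.
Trying successive values, 13² = 169 ≡ 21 (mod 37). The other root is 37 − 13 = 24.

13, 24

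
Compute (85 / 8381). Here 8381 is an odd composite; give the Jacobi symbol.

Reciprocity: 85 ≡ 1 and 8381 ≡ 1 (mod 4), so (85/8381) = +(8381/85).
Reduce top mod 85: now compute (51/85).
Reciprocity: 51 ≡ 3 and 85 ≡ 1 (mod 4), so (51/85) = +(85/51).
Reduce top mod 51: now compute (34/51).
Pull out 2: since 51 ≡ 3 (mod 8), (2/51) = -1.
Reciprocity: 17 ≡ 1 and 51 ≡ 3 (mod 4), so (17/51) = +(51/17).
Reduce top mod 17: now compute (0/17).
Top reduces to 0: gcd > 1, so the symbol is 0.

0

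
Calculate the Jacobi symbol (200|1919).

Pull out 2^3: since 1919 ≡ 7 (mod 8), (2/1919) = +1, so (2/1919)^3 = +1.
Reciprocity: 25 ≡ 1 and 1919 ≡ 3 (mod 4), so (25/1919) = +(1919/25).
Reduce top mod 25: now compute (19/25).
Reciprocity: 19 ≡ 3 and 25 ≡ 1 (mod 4), so (19/25) = +(25/19).
Reduce top mod 19: now compute (6/19).
Pull out 2: since 19 ≡ 3 (mod 8), (2/19) = -1.
Reciprocity: 3 ≡ 3 and 19 ≡ 3 (mod 4), so (3/19) = −(19/3).
Reduce top mod 3: now compute (1/3).
Reached (1/3) = 1. Collecting the sign flips along the way, the symbol is +1.

1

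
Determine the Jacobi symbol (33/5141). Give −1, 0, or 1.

Reciprocity: 33 ≡ 1 and 5141 ≡ 1 (mod 4), so (33/5141) = +(5141/33).
Reduce top mod 33: now compute (26/33).
Pull out 2: since 33 ≡ 1 (mod 8), (2/33) = +1.
Reciprocity: 13 ≡ 1 and 33 ≡ 1 (mod 4), so (13/33) = +(33/13).
Reduce top mod 13: now compute (7/13).
Reciprocity: 7 ≡ 3 and 13 ≡ 1 (mod 4), so (7/13) = +(13/7).
Reduce top mod 7: now compute (6/7).
Pull out 2: since 7 ≡ 7 (mod 8), (2/7) = +1.
Reciprocity: 3 ≡ 3 and 7 ≡ 3 (mod 4), so (3/7) = −(7/3).
Reduce top mod 3: now compute (1/3).
Reached (1/3) = 1. Collecting the sign flips along the way, the symbol is -1.

-1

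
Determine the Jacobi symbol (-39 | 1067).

First reduce: -39 ≡ 1028 (mod 1067).
Pull out 2^2: since 1067 ≡ 3 (mod 8), (2/1067) = -1, so (2/1067)^2 = +1.
Reciprocity: 257 ≡ 1 and 1067 ≡ 3 (mod 4), so (257/1067) = +(1067/257).
Reduce top mod 257: now compute (39/257).
Reciprocity: 39 ≡ 3 and 257 ≡ 1 (mod 4), so (39/257) = +(257/39).
Reduce top mod 39: now compute (23/39).
Reciprocity: 23 ≡ 3 and 39 ≡ 3 (mod 4), so (23/39) = −(39/23).
Reduce top mod 23: now compute (16/23).
Pull out 2^4: since 23 ≡ 7 (mod 8), (2/23) = +1, so (2/23)^4 = +1.
Reached (1/23) = 1. Collecting the sign flips along the way, the symbol is -1.

-1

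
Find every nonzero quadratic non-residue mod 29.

2 3 8 10 11 12 14 15 17 18 19 21 26 27

Square k = 1,…,14 (k and 29−k give the same square):
1²=1, 2²=4, 3²=9, 4²=16, 5²=25, 6²≡7, 7²≡20, 8²≡6, 9²≡23, 10²≡13, 11²≡5, 12²≡28, 13²≡24, 14²≡22 (mod 29).
The residues are {1, 4, 5, 6, 7, 9, 13, 16, 20, 22, 23, 24, 25, 28}; the non-residues are the remaining 14 nonzero classes.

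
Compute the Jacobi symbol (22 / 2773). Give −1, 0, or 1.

-1

Pull out 2: since 2773 ≡ 5 (mod 8), (2/2773) = -1.
Reciprocity: 11 ≡ 3 and 2773 ≡ 1 (mod 4), so (11/2773) = +(2773/11).
Reduce top mod 11: now compute (1/11).
Reached (1/11) = 1. Collecting the sign flips along the way, the symbol is -1.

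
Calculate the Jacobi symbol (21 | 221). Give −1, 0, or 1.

-1

Reciprocity: 21 ≡ 1 and 221 ≡ 1 (mod 4), so (21/221) = +(221/21).
Reduce top mod 21: now compute (11/21).
Reciprocity: 11 ≡ 3 and 21 ≡ 1 (mod 4), so (11/21) = +(21/11).
Reduce top mod 11: now compute (10/11).
Pull out 2: since 11 ≡ 3 (mod 8), (2/11) = -1.
Reciprocity: 5 ≡ 1 and 11 ≡ 3 (mod 4), so (5/11) = +(11/5).
Reduce top mod 5: now compute (1/5).
Reached (1/5) = 1. Collecting the sign flips along the way, the symbol is -1.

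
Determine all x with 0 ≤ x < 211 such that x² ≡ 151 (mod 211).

Since 211 ≡ 3 (mod 4), a square root of 151 is 151^((211+1)/4) = 151^53 mod 211.
Repeated squaring: 151^2≡13, 151^4≡169, 151^8≡76, 151^16≡79, 151^32≡122 (mod 211).
151^53 = 151^(32+16+4+1) ≡ 183 (mod 211).
Check: 183² = 33489 ≡ 151 (mod 211). The two roots are 28 and 183.

28, 183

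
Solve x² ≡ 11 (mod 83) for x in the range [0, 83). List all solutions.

29, 54

Since 83 ≡ 3 (mod 4), a square root of 11 is 11^((83+1)/4) = 11^21 mod 83.
Repeated squaring: 11^2≡38, 11^4≡33, 11^8≡10, 11^16≡17 (mod 83).
11^21 = 11^(16+4+1) ≡ 29 (mod 83).
Check: 29² = 841 ≡ 11 (mod 83). The two roots are 29 and 54.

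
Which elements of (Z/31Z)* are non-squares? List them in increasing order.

Square k = 1,…,15 (k and 31−k give the same square):
1²=1, 2²=4, 3²=9, 4²=16, 5²=25, 6²≡5, 7²≡18, 8²≡2, 9²≡19, 10²≡7, 11²≡28, 12²≡20, 13²≡14, 14²≡10, 15²≡8 (mod 31).
The residues are {1, 2, 4, 5, 7, 8, 9, 10, 14, 16, 18, 19, 20, 25, 28}; the non-residues are the remaining 15 nonzero classes.

3,6,11,12,13,15,17,21,22,23,24,26,27,29,30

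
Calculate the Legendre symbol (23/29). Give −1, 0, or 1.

Reciprocity: 23 ≡ 3 and 29 ≡ 1 (mod 4), so (23/29) = +(29/23).
Reduce top mod 23: now compute (6/23).
Pull out 2: since 23 ≡ 7 (mod 8), (2/23) = +1.
Reciprocity: 3 ≡ 3 and 23 ≡ 3 (mod 4), so (3/23) = −(23/3).
Reduce top mod 3: now compute (2/3).
Pull out 2: since 3 ≡ 3 (mod 8), (2/3) = -1.
Reached (1/3) = 1. Collecting the sign flips along the way, the symbol is +1.

1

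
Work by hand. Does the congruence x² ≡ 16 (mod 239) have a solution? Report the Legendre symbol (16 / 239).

1

Pull out 2^4: since 239 ≡ 7 (mod 8), (2/239) = +1, so (2/239)^4 = +1.
Reached (1/239) = 1. Collecting the sign flips along the way, the symbol is +1.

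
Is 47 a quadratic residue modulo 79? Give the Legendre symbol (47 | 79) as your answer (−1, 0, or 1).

Euler's criterion: (47/79) ≡ 47^39 (mod 79).
47^2 ≡ 76 (mod 79)
47^4 ≡ 9 (mod 79)
47^8 ≡ 2 (mod 79)
47^16 ≡ 4 (mod 79)
47^32 ≡ 16 (mod 79)
47^39 = 47^(32+4+2+1) ≡ 78 (mod 79).
Result is 78 ≡ −1, so (47/79) = −1.

-1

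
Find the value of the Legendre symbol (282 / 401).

-1

Pull out 2: since 401 ≡ 1 (mod 8), (2/401) = +1.
Reciprocity: 141 ≡ 1 and 401 ≡ 1 (mod 4), so (141/401) = +(401/141).
Reduce top mod 141: now compute (119/141).
Reciprocity: 119 ≡ 3 and 141 ≡ 1 (mod 4), so (119/141) = +(141/119).
Reduce top mod 119: now compute (22/119).
Pull out 2: since 119 ≡ 7 (mod 8), (2/119) = +1.
Reciprocity: 11 ≡ 3 and 119 ≡ 3 (mod 4), so (11/119) = −(119/11).
Reduce top mod 11: now compute (9/11).
Reciprocity: 9 ≡ 1 and 11 ≡ 3 (mod 4), so (9/11) = +(11/9).
Reduce top mod 9: now compute (2/9).
Pull out 2: since 9 ≡ 1 (mod 8), (2/9) = +1.
Reached (1/9) = 1. Collecting the sign flips along the way, the symbol is -1.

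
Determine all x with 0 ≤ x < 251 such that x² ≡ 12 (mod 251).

99, 152

Since 251 ≡ 3 (mod 4), a square root of 12 is 12^((251+1)/4) = 12^63 mod 251.
Repeated squaring: 12^2≡144, 12^4≡154, 12^8≡122, 12^16≡75, 12^32≡103 (mod 251).
12^63 = 12^(32+16+8+4+2+1) ≡ 152 (mod 251).
Check: 152² = 23104 ≡ 12 (mod 251). The two roots are 99 and 152.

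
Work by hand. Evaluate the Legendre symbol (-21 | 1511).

First reduce: -21 ≡ 1490 (mod 1511).
Pull out 2: since 1511 ≡ 7 (mod 8), (2/1511) = +1.
Reciprocity: 745 ≡ 1 and 1511 ≡ 3 (mod 4), so (745/1511) = +(1511/745).
Reduce top mod 745: now compute (21/745).
Reciprocity: 21 ≡ 1 and 745 ≡ 1 (mod 4), so (21/745) = +(745/21).
Reduce top mod 21: now compute (10/21).
Pull out 2: since 21 ≡ 5 (mod 8), (2/21) = -1.
Reciprocity: 5 ≡ 1 and 21 ≡ 1 (mod 4), so (5/21) = +(21/5).
Reduce top mod 5: now compute (1/5).
Reached (1/5) = 1. Collecting the sign flips along the way, the symbol is -1.

-1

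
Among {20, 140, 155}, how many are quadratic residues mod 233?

(20/233) = -1 → non-residue.
(140/233) = -1 → non-residue.
(155/233) = -1 → non-residue.
Total quadratic residues among the 3: 0.

0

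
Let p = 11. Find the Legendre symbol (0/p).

Top reduces to 0: gcd > 1, so the symbol is 0.

0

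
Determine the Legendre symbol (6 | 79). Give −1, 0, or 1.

-1

Pull out 2: since 79 ≡ 7 (mod 8), (2/79) = +1.
Reciprocity: 3 ≡ 3 and 79 ≡ 3 (mod 4), so (3/79) = −(79/3).
Reduce top mod 3: now compute (1/3).
Reached (1/3) = 1. Collecting the sign flips along the way, the symbol is -1.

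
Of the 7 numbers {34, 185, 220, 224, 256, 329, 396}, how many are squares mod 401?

(34/401) = -1 → non-residue.
(185/401) = -1 → non-residue.
(220/401) = +1 → QR.
(224/401) = +1 → QR.
(256/401) = +1 → QR.
(329/401) = +1 → QR.
(396/401) = +1 → QR.
Total quadratic residues among the 7: 5.

5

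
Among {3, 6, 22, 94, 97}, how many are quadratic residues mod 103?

1

(3/103) = -1 → non-residue.
(6/103) = -1 → non-residue.
(22/103) = -1 → non-residue.
(94/103) = -1 → non-residue.
(97/103) = +1 → QR.
Total quadratic residues among the 5: 1.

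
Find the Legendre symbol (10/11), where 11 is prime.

Euler's criterion: (10/11) ≡ 10^5 (mod 11).
10^2 ≡ 1 (mod 11)
10^4 ≡ 1 (mod 11)
10^5 = 10^(4+1) ≡ 10 (mod 11).
Result is 10 ≡ −1, so (10/11) = −1.

-1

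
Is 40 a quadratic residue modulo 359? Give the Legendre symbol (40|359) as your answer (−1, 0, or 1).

Pull out 2^3: since 359 ≡ 7 (mod 8), (2/359) = +1, so (2/359)^3 = +1.
Reciprocity: 5 ≡ 1 and 359 ≡ 3 (mod 4), so (5/359) = +(359/5).
Reduce top mod 5: now compute (4/5).
Pull out 2^2: since 5 ≡ 5 (mod 8), (2/5) = -1, so (2/5)^2 = +1.
Reached (1/5) = 1. Collecting the sign flips along the way, the symbol is +1.

1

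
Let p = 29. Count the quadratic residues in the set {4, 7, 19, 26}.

(4/29) = +1 → QR.
(7/29) = +1 → QR.
(19/29) = -1 → non-residue.
(26/29) = -1 → non-residue.
Total quadratic residues among the 4: 2.

2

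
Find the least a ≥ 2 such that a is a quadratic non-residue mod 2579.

(2/2579) = −1, so 2 is the smallest positive non-residue mod 2579.

2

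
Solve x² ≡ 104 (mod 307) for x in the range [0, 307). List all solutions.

Since 307 ≡ 3 (mod 4), a square root of 104 is 104^((307+1)/4) = 104^77 mod 307.
Repeated squaring: 104^2≡71, 104^4≡129, 104^8≡63, 104^16≡285, 104^32≡177, 104^64≡15 (mod 307).
104^77 = 104^(64+8+4+1) ≡ 248 (mod 307).
Check: 248² = 61504 ≡ 104 (mod 307). The two roots are 59 and 248.

59, 248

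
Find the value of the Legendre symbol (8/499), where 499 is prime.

Pull out 2^3: since 499 ≡ 3 (mod 8), (2/499) = -1, so (2/499)^3 = -1.
Reached (1/499) = 1. Collecting the sign flips along the way, the symbol is -1.

-1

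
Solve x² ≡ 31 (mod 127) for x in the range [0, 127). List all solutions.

44, 83

Since 127 ≡ 3 (mod 4), a square root of 31 is 31^((127+1)/4) = 31^32 mod 127.
Repeated squaring: 31^2≡72, 31^4≡104, 31^8≡21, 31^16≡60, 31^32≡44 (mod 127).
31^32 = 31^(32) ≡ 44 (mod 127).
Check: 44² = 1936 ≡ 31 (mod 127). The two roots are 44 and 83.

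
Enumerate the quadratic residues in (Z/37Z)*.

1, 3, 4, 7, 9, 10, 11, 12, 16, 21, 25, 26, 27, 28, 30, 33, 34, 36

Square k = 1,…,18 (k and 37−k give the same square):
1²=1, 2²=4, 3²=9, 4²=16, 5²=25, 6²=36, 7²≡12, 8²≡27, 9²≡7, 10²≡26, 11²≡10, 12²≡33, 13²≡21, 14²≡11, 15²≡3, 16²≡34, 17²≡30, 18²≡28 (mod 37).
So the quadratic residues mod 37 are {1, 3, 4, 7, 9, 10, 11, 12, 16, 21, 25, 26, 27, 28, 30, 33, 34, 36}.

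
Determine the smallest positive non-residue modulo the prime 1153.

5

(2/1153) = +1, so 2 is a residue.
(3/1153) = +1, so 3 is a residue.
(4/1153) = +1, so 4 is a residue.
(5/1153) = −1, so 5 is the smallest positive non-residue mod 1153.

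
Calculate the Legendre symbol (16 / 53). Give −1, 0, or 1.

Pull out 2^4: since 53 ≡ 5 (mod 8), (2/53) = -1, so (2/53)^4 = +1.
Reached (1/53) = 1. Collecting the sign flips along the way, the symbol is +1.

1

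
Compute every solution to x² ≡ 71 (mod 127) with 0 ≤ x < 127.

43, 84

Since 127 ≡ 3 (mod 4), a square root of 71 is 71^((127+1)/4) = 71^32 mod 127.
Repeated squaring: 71^2≡88, 71^4≡124, 71^8≡9, 71^16≡81, 71^32≡84 (mod 127).
71^32 = 71^(32) ≡ 84 (mod 127).
Check: 84² = 7056 ≡ 71 (mod 127). The two roots are 43 and 84.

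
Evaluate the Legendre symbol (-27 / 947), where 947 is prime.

First reduce: -27 ≡ 920 (mod 947).
Pull out 2^3: since 947 ≡ 3 (mod 8), (2/947) = -1, so (2/947)^3 = -1.
Reciprocity: 115 ≡ 3 and 947 ≡ 3 (mod 4), so (115/947) = −(947/115).
Reduce top mod 115: now compute (27/115).
Reciprocity: 27 ≡ 3 and 115 ≡ 3 (mod 4), so (27/115) = −(115/27).
Reduce top mod 27: now compute (7/27).
Reciprocity: 7 ≡ 3 and 27 ≡ 3 (mod 4), so (7/27) = −(27/7).
Reduce top mod 7: now compute (6/7).
Pull out 2: since 7 ≡ 7 (mod 8), (2/7) = +1.
Reciprocity: 3 ≡ 3 and 7 ≡ 3 (mod 4), so (3/7) = −(7/3).
Reduce top mod 3: now compute (1/3).
Reached (1/3) = 1. Collecting the sign flips along the way, the symbol is -1.

-1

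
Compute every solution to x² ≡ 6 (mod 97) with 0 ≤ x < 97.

97 ≡ 1 (mod 4), so we find a root by search.
Trying successive values, 43² = 1849 ≡ 6 (mod 97). The other root is 97 − 43 = 54.

43, 54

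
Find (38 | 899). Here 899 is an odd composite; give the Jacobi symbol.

1

Pull out 2: since 899 ≡ 3 (mod 8), (2/899) = -1.
Reciprocity: 19 ≡ 3 and 899 ≡ 3 (mod 4), so (19/899) = −(899/19).
Reduce top mod 19: now compute (6/19).
Pull out 2: since 19 ≡ 3 (mod 8), (2/19) = -1.
Reciprocity: 3 ≡ 3 and 19 ≡ 3 (mod 4), so (3/19) = −(19/3).
Reduce top mod 3: now compute (1/3).
Reached (1/3) = 1. Collecting the sign flips along the way, the symbol is +1.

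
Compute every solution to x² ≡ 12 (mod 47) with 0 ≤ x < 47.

23, 24

Since 47 ≡ 3 (mod 4), a square root of 12 is 12^((47+1)/4) = 12^12 mod 47.
Repeated squaring: 12^2≡3, 12^4≡9, 12^8≡34 (mod 47).
12^12 = 12^(8+4) ≡ 24 (mod 47).
Check: 24² = 576 ≡ 12 (mod 47). The two roots are 23 and 24.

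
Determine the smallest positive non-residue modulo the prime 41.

3

(2/41) = +1, so 2 is a residue.
(3/41) = −1, so 3 is the smallest positive non-residue mod 41.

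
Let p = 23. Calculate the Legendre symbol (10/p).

Pull out 2: since 23 ≡ 7 (mod 8), (2/23) = +1.
Reciprocity: 5 ≡ 1 and 23 ≡ 3 (mod 4), so (5/23) = +(23/5).
Reduce top mod 5: now compute (3/5).
Reciprocity: 3 ≡ 3 and 5 ≡ 1 (mod 4), so (3/5) = +(5/3).
Reduce top mod 3: now compute (2/3).
Pull out 2: since 3 ≡ 3 (mod 8), (2/3) = -1.
Reached (1/3) = 1. Collecting the sign flips along the way, the symbol is -1.

-1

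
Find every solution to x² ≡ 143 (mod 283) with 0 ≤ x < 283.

Since 283 ≡ 3 (mod 4), a square root of 143 is 143^((283+1)/4) = 143^71 mod 283.
Repeated squaring: 143^2≡73, 143^4≡235, 143^8≡40, 143^16≡185, 143^32≡265, 143^64≡41 (mod 283).
143^71 = 143^(64+4+2+1) ≡ 150 (mod 283).
Check: 150² = 22500 ≡ 143 (mod 283). The two roots are 133 and 150.

133, 150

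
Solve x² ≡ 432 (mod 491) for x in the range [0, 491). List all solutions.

117, 374

Since 491 ≡ 3 (mod 4), a square root of 432 is 432^((491+1)/4) = 432^123 mod 491.
Repeated squaring: 432^2≡44, 432^4≡463, 432^8≡293, 432^16≡415, 432^32≡375, 432^64≡199 (mod 491).
432^123 = 432^(64+32+16+8+2+1) ≡ 117 (mod 491).
Check: 117² = 13689 ≡ 432 (mod 491). The two roots are 117 and 374.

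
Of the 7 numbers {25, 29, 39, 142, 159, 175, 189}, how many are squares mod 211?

(25/211) = +1 → QR.
(29/211) = -1 → non-residue.
(39/211) = -1 → non-residue.
(142/211) = -1 → non-residue.
(159/211) = -1 → non-residue.
(175/211) = -1 → non-residue.
(189/211) = +1 → QR.
Total quadratic residues among the 7: 2.

2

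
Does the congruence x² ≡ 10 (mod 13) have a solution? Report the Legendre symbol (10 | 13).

Euler's criterion: (10/13) ≡ 10^6 (mod 13).
10^2 ≡ 9 (mod 13)
10^4 ≡ 3 (mod 13)
10^6 = 10^(4+2) ≡ 1 (mod 13).
Result is 1, so (10/13) = 1.

1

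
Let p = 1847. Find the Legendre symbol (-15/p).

1

First reduce: -15 ≡ 1832 (mod 1847).
Pull out 2^3: since 1847 ≡ 7 (mod 8), (2/1847) = +1, so (2/1847)^3 = +1.
Reciprocity: 229 ≡ 1 and 1847 ≡ 3 (mod 4), so (229/1847) = +(1847/229).
Reduce top mod 229: now compute (15/229).
Reciprocity: 15 ≡ 3 and 229 ≡ 1 (mod 4), so (15/229) = +(229/15).
Reduce top mod 15: now compute (4/15).
Pull out 2^2: since 15 ≡ 7 (mod 8), (2/15) = +1, so (2/15)^2 = +1.
Reached (1/15) = 1. Collecting the sign flips along the way, the symbol is +1.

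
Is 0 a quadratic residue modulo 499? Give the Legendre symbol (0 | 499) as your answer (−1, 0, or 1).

Top reduces to 0: gcd > 1, so the symbol is 0.

0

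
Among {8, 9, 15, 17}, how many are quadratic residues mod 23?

(8/23) = +1 → QR.
(9/23) = +1 → QR.
(15/23) = -1 → non-residue.
(17/23) = -1 → non-residue.
Total quadratic residues among the 4: 2.

2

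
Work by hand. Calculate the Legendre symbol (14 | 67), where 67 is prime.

Euler's criterion: (14/67) ≡ 14^33 (mod 67).
14^2 ≡ 62 (mod 67)
14^4 ≡ 25 (mod 67)
14^8 ≡ 22 (mod 67)
14^16 ≡ 15 (mod 67)
14^32 ≡ 24 (mod 67)
14^33 = 14^(32+1) ≡ 1 (mod 67).
Result is 1, so (14/67) = 1.

1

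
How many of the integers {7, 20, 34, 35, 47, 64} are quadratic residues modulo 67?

3

(7/67) = -1 → non-residue.
(20/67) = -1 → non-residue.
(34/67) = -1 → non-residue.
(35/67) = +1 → QR.
(47/67) = +1 → QR.
(64/67) = +1 → QR.
Total quadratic residues among the 6: 3.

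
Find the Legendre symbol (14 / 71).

Pull out 2: since 71 ≡ 7 (mod 8), (2/71) = +1.
Reciprocity: 7 ≡ 3 and 71 ≡ 3 (mod 4), so (7/71) = −(71/7).
Reduce top mod 7: now compute (1/7).
Reached (1/7) = 1. Collecting the sign flips along the way, the symbol is -1.

-1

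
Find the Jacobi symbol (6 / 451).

Pull out 2: since 451 ≡ 3 (mod 8), (2/451) = -1.
Reciprocity: 3 ≡ 3 and 451 ≡ 3 (mod 4), so (3/451) = −(451/3).
Reduce top mod 3: now compute (1/3).
Reached (1/3) = 1. Collecting the sign flips along the way, the symbol is +1.

1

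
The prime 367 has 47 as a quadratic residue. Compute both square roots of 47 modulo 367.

151, 216

Since 367 ≡ 3 (mod 4), a square root of 47 is 47^((367+1)/4) = 47^92 mod 367.
Repeated squaring: 47^2≡7, 47^4≡49, 47^8≡199, 47^16≡332, 47^32≡124, 47^64≡329 (mod 367).
47^92 = 47^(64+16+8+4) ≡ 151 (mod 367).
Check: 151² = 22801 ≡ 47 (mod 367). The two roots are 151 and 216.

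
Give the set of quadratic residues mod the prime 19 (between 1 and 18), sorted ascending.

Square k = 1,…,9 (k and 19−k give the same square):
1²=1, 2²=4, 3²=9, 4²=16, 5²≡6, 6²≡17, 7²≡11, 8²≡7, 9²≡5 (mod 19).
So the quadratic residues mod 19 are {1, 4, 5, 6, 7, 9, 11, 16, 17}.

1,4,5,6,7,9,11,16,17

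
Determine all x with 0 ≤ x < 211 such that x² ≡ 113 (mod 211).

18, 193

Since 211 ≡ 3 (mod 4), a square root of 113 is 113^((211+1)/4) = 113^53 mod 211.
Repeated squaring: 113^2≡109, 113^4≡65, 113^8≡5, 113^16≡25, 113^32≡203 (mod 211).
113^53 = 113^(32+16+4+1) ≡ 193 (mod 211).
Check: 193² = 37249 ≡ 113 (mod 211). The two roots are 18 and 193.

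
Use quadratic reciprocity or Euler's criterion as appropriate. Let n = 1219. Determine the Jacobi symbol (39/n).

-1

Reciprocity: 39 ≡ 3 and 1219 ≡ 3 (mod 4), so (39/1219) = −(1219/39).
Reduce top mod 39: now compute (10/39).
Pull out 2: since 39 ≡ 7 (mod 8), (2/39) = +1.
Reciprocity: 5 ≡ 1 and 39 ≡ 3 (mod 4), so (5/39) = +(39/5).
Reduce top mod 5: now compute (4/5).
Pull out 2^2: since 5 ≡ 5 (mod 8), (2/5) = -1, so (2/5)^2 = +1.
Reached (1/5) = 1. Collecting the sign flips along the way, the symbol is -1.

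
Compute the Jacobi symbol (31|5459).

1

Reciprocity: 31 ≡ 3 and 5459 ≡ 3 (mod 4), so (31/5459) = −(5459/31).
Reduce top mod 31: now compute (3/31).
Reciprocity: 3 ≡ 3 and 31 ≡ 3 (mod 4), so (3/31) = −(31/3).
Reduce top mod 3: now compute (1/3).
Reached (1/3) = 1. Collecting the sign flips along the way, the symbol is +1.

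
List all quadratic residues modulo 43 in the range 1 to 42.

1,4,6,9,10,11,13,14,15,16,17,21,23,24,25,31,35,36,38,40,41

Square k = 1,…,21 (k and 43−k give the same square):
1²=1, 2²=4, 3²=9, 4²=16, 5²=25, 6²=36, 7²≡6, 8²≡21, 9²≡38, 10²≡14, 11²≡35, 12²≡15, 13²≡40, 14²≡24, 15²≡10, 16²≡41, 17²≡31, 18²≡23, 19²≡17, 20²≡13, 21²≡11 (mod 43).
So the quadratic residues mod 43 are {1, 4, 6, 9, 10, 11, 13, 14, 15, 16, 17, 21, 23, 24, 25, 31, 35, 36, 38, 40, 41}.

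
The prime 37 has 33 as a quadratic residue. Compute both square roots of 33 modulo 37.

12, 25

37 ≡ 1 (mod 4), so we find a root by search.
Trying successive values, 12² = 144 ≡ 33 (mod 37). The other root is 37 − 12 = 25.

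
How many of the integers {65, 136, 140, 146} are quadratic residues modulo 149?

1

(65/149) = -1 → non-residue.
(136/149) = -1 → non-residue.
(140/149) = +1 → QR.
(146/149) = -1 → non-residue.
Total quadratic residues among the 4: 1.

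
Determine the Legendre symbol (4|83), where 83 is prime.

1

Pull out 2^2: since 83 ≡ 3 (mod 8), (2/83) = -1, so (2/83)^2 = +1.
Reached (1/83) = 1. Collecting the sign flips along the way, the symbol is +1.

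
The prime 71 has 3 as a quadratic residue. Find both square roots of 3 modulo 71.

Since 71 ≡ 3 (mod 4), a square root of 3 is 3^((71+1)/4) = 3^18 mod 71.
Repeated squaring: 3^2≡9, 3^4≡10, 3^8≡29, 3^16≡60 (mod 71).
3^18 = 3^(16+2) ≡ 43 (mod 71).
Check: 43² = 1849 ≡ 3 (mod 71). The two roots are 28 and 43.

28, 43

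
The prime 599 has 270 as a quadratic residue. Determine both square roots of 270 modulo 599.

165, 434

Since 599 ≡ 3 (mod 4), a square root of 270 is 270^((599+1)/4) = 270^150 mod 599.
Repeated squaring: 270^2≡421, 270^4≡536, 270^8≡375, 270^16≡459, 270^32≡432, 270^64≡335, 270^128≡212 (mod 599).
270^150 = 270^(128+16+4+2) ≡ 434 (mod 599).
Check: 434² = 188356 ≡ 270 (mod 599). The two roots are 165 and 434.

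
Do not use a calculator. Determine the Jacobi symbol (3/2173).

Reciprocity: 3 ≡ 3 and 2173 ≡ 1 (mod 4), so (3/2173) = +(2173/3).
Reduce top mod 3: now compute (1/3).
Reached (1/3) = 1. Collecting the sign flips along the way, the symbol is +1.

1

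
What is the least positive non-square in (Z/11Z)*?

2

(2/11) = −1, so 2 is the smallest positive non-residue mod 11.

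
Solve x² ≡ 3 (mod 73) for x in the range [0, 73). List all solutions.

21, 52

73 ≡ 1 (mod 4), so we find a root by search.
Trying successive values, 21² = 441 ≡ 3 (mod 73). The other root is 73 − 21 = 52.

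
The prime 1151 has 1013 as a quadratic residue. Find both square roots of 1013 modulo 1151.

495, 656

Since 1151 ≡ 3 (mod 4), a square root of 1013 is 1013^((1151+1)/4) = 1013^288 mod 1151.
Repeated squaring: 1013^2≡628, 1013^4≡742, 1013^8≡386, 1013^16≡517, 1013^32≡257, 1013^64≡442, 1013^128≡845, 1013^256≡405 (mod 1151).
1013^288 = 1013^(256+32) ≡ 495 (mod 1151).
Check: 495² = 245025 ≡ 1013 (mod 1151). The two roots are 495 and 656.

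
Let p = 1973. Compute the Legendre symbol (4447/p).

First reduce: 4447 ≡ 501 (mod 1973).
Reciprocity: 501 ≡ 1 and 1973 ≡ 1 (mod 4), so (501/1973) = +(1973/501).
Reduce top mod 501: now compute (470/501).
Pull out 2: since 501 ≡ 5 (mod 8), (2/501) = -1.
Reciprocity: 235 ≡ 3 and 501 ≡ 1 (mod 4), so (235/501) = +(501/235).
Reduce top mod 235: now compute (31/235).
Reciprocity: 31 ≡ 3 and 235 ≡ 3 (mod 4), so (31/235) = −(235/31).
Reduce top mod 31: now compute (18/31).
Pull out 2: since 31 ≡ 7 (mod 8), (2/31) = +1.
Reciprocity: 9 ≡ 1 and 31 ≡ 3 (mod 4), so (9/31) = +(31/9).
Reduce top mod 9: now compute (4/9).
Pull out 2^2: since 9 ≡ 1 (mod 8), (2/9) = +1, so (2/9)^2 = +1.
Reached (1/9) = 1. Collecting the sign flips along the way, the symbol is +1.

1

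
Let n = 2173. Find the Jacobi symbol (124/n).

-1

Pull out 2^2: since 2173 ≡ 5 (mod 8), (2/2173) = -1, so (2/2173)^2 = +1.
Reciprocity: 31 ≡ 3 and 2173 ≡ 1 (mod 4), so (31/2173) = +(2173/31).
Reduce top mod 31: now compute (3/31).
Reciprocity: 3 ≡ 3 and 31 ≡ 3 (mod 4), so (3/31) = −(31/3).
Reduce top mod 3: now compute (1/3).
Reached (1/3) = 1. Collecting the sign flips along the way, the symbol is -1.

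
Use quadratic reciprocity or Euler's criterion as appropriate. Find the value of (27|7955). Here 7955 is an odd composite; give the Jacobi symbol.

Reciprocity: 27 ≡ 3 and 7955 ≡ 3 (mod 4), so (27/7955) = −(7955/27).
Reduce top mod 27: now compute (17/27).
Reciprocity: 17 ≡ 1 and 27 ≡ 3 (mod 4), so (17/27) = +(27/17).
Reduce top mod 17: now compute (10/17).
Pull out 2: since 17 ≡ 1 (mod 8), (2/17) = +1.
Reciprocity: 5 ≡ 1 and 17 ≡ 1 (mod 4), so (5/17) = +(17/5).
Reduce top mod 5: now compute (2/5).
Pull out 2: since 5 ≡ 5 (mod 8), (2/5) = -1.
Reached (1/5) = 1. Collecting the sign flips along the way, the symbol is +1.

1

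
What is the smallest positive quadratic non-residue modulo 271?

(2/271) = +1, so 2 is a residue.
(3/271) = −1, so 3 is the smallest positive non-residue mod 271.

3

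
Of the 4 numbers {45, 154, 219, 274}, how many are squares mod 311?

(45/311) = +1 → QR.
(154/311) = -1 → non-residue.
(219/311) = +1 → QR.
(274/311) = +1 → QR.
Total quadratic residues among the 4: 3.

3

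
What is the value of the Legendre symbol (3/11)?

1

Euler's criterion: (3/11) ≡ 3^5 (mod 11).
3^2 ≡ 9 (mod 11)
3^4 ≡ 4 (mod 11)
3^5 = 3^(4+1) ≡ 1 (mod 11).
Result is 1, so (3/11) = 1.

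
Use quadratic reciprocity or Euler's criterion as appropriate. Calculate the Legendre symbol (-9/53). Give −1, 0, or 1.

1

First reduce: -9 ≡ 44 (mod 53).
Pull out 2^2: since 53 ≡ 5 (mod 8), (2/53) = -1, so (2/53)^2 = +1.
Reciprocity: 11 ≡ 3 and 53 ≡ 1 (mod 4), so (11/53) = +(53/11).
Reduce top mod 11: now compute (9/11).
Reciprocity: 9 ≡ 1 and 11 ≡ 3 (mod 4), so (9/11) = +(11/9).
Reduce top mod 9: now compute (2/9).
Pull out 2: since 9 ≡ 1 (mod 8), (2/9) = +1.
Reached (1/9) = 1. Collecting the sign flips along the way, the symbol is +1.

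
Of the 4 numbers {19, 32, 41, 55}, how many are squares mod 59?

(19/59) = +1 → QR.
(32/59) = -1 → non-residue.
(41/59) = +1 → QR.
(55/59) = -1 → non-residue.
Total quadratic residues among the 4: 2.

2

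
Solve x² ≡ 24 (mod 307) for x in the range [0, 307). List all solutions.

115, 192

Since 307 ≡ 3 (mod 4), a square root of 24 is 24^((307+1)/4) = 24^77 mod 307.
Repeated squaring: 24^2≡269, 24^4≡216, 24^8≡299, 24^16≡64, 24^32≡105, 24^64≡280 (mod 307).
24^77 = 24^(64+8+4+1) ≡ 115 (mod 307).
Check: 115² = 13225 ≡ 24 (mod 307). The two roots are 115 and 192.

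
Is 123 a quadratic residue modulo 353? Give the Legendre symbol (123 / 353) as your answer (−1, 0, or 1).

Euler's criterion: (123/353) ≡ 123^176 (mod 353).
123^2 ≡ 303 (mod 353)
123^4 ≡ 29 (mod 353)
123^8 ≡ 135 (mod 353)
123^16 ≡ 222 (mod 353)
123^32 ≡ 217 (mod 353)
123^64 ≡ 140 (mod 353)
123^128 ≡ 185 (mod 353)
123^176 = 123^(128+32+16) ≡ 352 (mod 353).
Result is 352 ≡ −1, so (123/353) = −1.

-1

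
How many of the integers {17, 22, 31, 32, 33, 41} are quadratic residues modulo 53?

1

(17/53) = +1 → QR.
(22/53) = -1 → non-residue.
(31/53) = -1 → non-residue.
(32/53) = -1 → non-residue.
(33/53) = -1 → non-residue.
(41/53) = -1 → non-residue.
Total quadratic residues among the 6: 1.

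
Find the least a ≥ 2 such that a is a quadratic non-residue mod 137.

(2/137) = +1, so 2 is a residue.
(3/137) = −1, so 3 is the smallest positive non-residue mod 137.

3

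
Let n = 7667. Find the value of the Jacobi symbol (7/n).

-1

Reciprocity: 7 ≡ 3 and 7667 ≡ 3 (mod 4), so (7/7667) = −(7667/7).
Reduce top mod 7: now compute (2/7).
Pull out 2: since 7 ≡ 7 (mod 8), (2/7) = +1.
Reached (1/7) = 1. Collecting the sign flips along the way, the symbol is -1.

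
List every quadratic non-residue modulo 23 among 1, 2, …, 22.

5 7 10 11 14 15 17 19 20 21 22

Square k = 1,…,11 (k and 23−k give the same square):
1²=1, 2²=4, 3²=9, 4²=16, 5²≡2, 6²≡13, 7²≡3, 8²≡18, 9²≡12, 10²≡8, 11²≡6 (mod 23).
The residues are {1, 2, 3, 4, 6, 8, 9, 12, 13, 16, 18}; the non-residues are the remaining 11 nonzero classes.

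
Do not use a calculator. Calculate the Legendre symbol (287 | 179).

1

First reduce: 287 ≡ 108 (mod 179).
Pull out 2^2: since 179 ≡ 3 (mod 8), (2/179) = -1, so (2/179)^2 = +1.
Reciprocity: 27 ≡ 3 and 179 ≡ 3 (mod 4), so (27/179) = −(179/27).
Reduce top mod 27: now compute (17/27).
Reciprocity: 17 ≡ 1 and 27 ≡ 3 (mod 4), so (17/27) = +(27/17).
Reduce top mod 17: now compute (10/17).
Pull out 2: since 17 ≡ 1 (mod 8), (2/17) = +1.
Reciprocity: 5 ≡ 1 and 17 ≡ 1 (mod 4), so (5/17) = +(17/5).
Reduce top mod 5: now compute (2/5).
Pull out 2: since 5 ≡ 5 (mod 8), (2/5) = -1.
Reached (1/5) = 1. Collecting the sign flips along the way, the symbol is +1.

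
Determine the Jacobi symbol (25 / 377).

Reciprocity: 25 ≡ 1 and 377 ≡ 1 (mod 4), so (25/377) = +(377/25).
Reduce top mod 25: now compute (2/25).
Pull out 2: since 25 ≡ 1 (mod 8), (2/25) = +1.
Reached (1/25) = 1. Collecting the sign flips along the way, the symbol is +1.

1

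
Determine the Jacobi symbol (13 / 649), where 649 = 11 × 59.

Reciprocity: 13 ≡ 1 and 649 ≡ 1 (mod 4), so (13/649) = +(649/13).
Reduce top mod 13: now compute (12/13).
Pull out 2^2: since 13 ≡ 5 (mod 8), (2/13) = -1, so (2/13)^2 = +1.
Reciprocity: 3 ≡ 3 and 13 ≡ 1 (mod 4), so (3/13) = +(13/3).
Reduce top mod 3: now compute (1/3).
Reached (1/3) = 1. Collecting the sign flips along the way, the symbol is +1.

1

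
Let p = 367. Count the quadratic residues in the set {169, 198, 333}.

(169/367) = +1 → QR.
(198/367) = -1 → non-residue.
(333/367) = +1 → QR.
Total quadratic residues among the 3: 2.

2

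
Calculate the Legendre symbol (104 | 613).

Pull out 2^3: since 613 ≡ 5 (mod 8), (2/613) = -1, so (2/613)^3 = -1.
Reciprocity: 13 ≡ 1 and 613 ≡ 1 (mod 4), so (13/613) = +(613/13).
Reduce top mod 13: now compute (2/13).
Pull out 2: since 13 ≡ 5 (mod 8), (2/13) = -1.
Reached (1/13) = 1. Collecting the sign flips along the way, the symbol is +1.

1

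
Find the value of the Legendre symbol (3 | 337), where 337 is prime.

Euler's criterion: (3/337) ≡ 3^168 (mod 337).
3^2 ≡ 9 (mod 337)
3^4 ≡ 81 (mod 337)
3^8 ≡ 158 (mod 337)
3^16 ≡ 26 (mod 337)
3^32 ≡ 2 (mod 337)
3^64 ≡ 4 (mod 337)
3^128 ≡ 16 (mod 337)
3^168 = 3^(128+32+8) ≡ 1 (mod 337).
Result is 1, so (3/337) = 1.

1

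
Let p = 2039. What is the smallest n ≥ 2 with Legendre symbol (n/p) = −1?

(2/2039) = +1, so 2 is a residue.
(3/2039) = +1, so 3 is a residue.
(4/2039) = +1, so 4 is a residue.
(5/2039) = +1, so 5 is a residue.
(6/2039) = +1, so 6 is a residue.
(7/2039) = −1, so 7 is the smallest positive non-residue mod 2039.

7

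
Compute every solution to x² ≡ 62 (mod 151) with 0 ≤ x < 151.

Since 151 ≡ 3 (mod 4), a square root of 62 is 62^((151+1)/4) = 62^38 mod 151.
Repeated squaring: 62^2≡69, 62^4≡80, 62^8≡58, 62^16≡42, 62^32≡103 (mod 151).
62^38 = 62^(32+4+2) ≡ 45 (mod 151).
Check: 45² = 2025 ≡ 62 (mod 151). The two roots are 45 and 106.

45, 106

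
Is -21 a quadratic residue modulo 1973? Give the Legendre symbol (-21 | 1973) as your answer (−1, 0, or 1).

First reduce: -21 ≡ 1952 (mod 1973).
Pull out 2^5: since 1973 ≡ 5 (mod 8), (2/1973) = -1, so (2/1973)^5 = -1.
Reciprocity: 61 ≡ 1 and 1973 ≡ 1 (mod 4), so (61/1973) = +(1973/61).
Reduce top mod 61: now compute (21/61).
Reciprocity: 21 ≡ 1 and 61 ≡ 1 (mod 4), so (21/61) = +(61/21).
Reduce top mod 21: now compute (19/21).
Reciprocity: 19 ≡ 3 and 21 ≡ 1 (mod 4), so (19/21) = +(21/19).
Reduce top mod 19: now compute (2/19).
Pull out 2: since 19 ≡ 3 (mod 8), (2/19) = -1.
Reached (1/19) = 1. Collecting the sign flips along the way, the symbol is +1.

1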